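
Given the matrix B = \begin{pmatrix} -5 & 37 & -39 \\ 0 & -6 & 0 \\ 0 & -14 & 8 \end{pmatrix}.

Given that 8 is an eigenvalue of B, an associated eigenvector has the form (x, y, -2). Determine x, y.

6, 0

We need (B - 8I)v = 0.
B - 8I = [[-13, 37, -39], [0, -14, 0], [0, -14, 0]].
Row 1: (-13)·x + (37)·y + (-39)·-2 = 0
Row 2: (0)·x + (-14)·y + (0)·-2 = 0
Row 3: (0)·x + (-14)·y + (0)·-2 = 0
Solving gives x = 6, y = 0.
Check: B·(6, 0, -2) = (48, 0, -16) = 8·(6, 0, -2).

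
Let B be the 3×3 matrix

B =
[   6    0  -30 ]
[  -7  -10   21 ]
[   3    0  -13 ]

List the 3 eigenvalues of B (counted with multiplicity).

Compute the characteristic polynomial p(lambda) = det(lambda·I - B).
Cofactor expansion gives p(lambda) = lambda^3 + 17·lambda^2 + 82·lambda + 120.
Since p(-3) = 0, lambda = -3 is a root.
Dividing by (lambda + 3) leaves lambda^2 + 14·lambda + 40.
The quadratic factors as (lambda + 10)·(lambda + 4).
Eigenvalues: -10, -4, -3.

-10, -4, -3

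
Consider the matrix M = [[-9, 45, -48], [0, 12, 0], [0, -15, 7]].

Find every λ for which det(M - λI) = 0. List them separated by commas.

-9, 7, 12

The characteristic polynomial is p(λ) = det(λI - M).
Expanding the 3×3 determinant: p(λ) = λ^3 - 10λ^2 - 87λ + 756.
Since p(7) = 0, λ = 7 is a root.
Factor out (λ - 7): p(λ) = (λ - 7)·(λ^2 - 3λ - 108).
The quadratic factors as (λ + 9)·(λ - 12).
Eigenvalues: -9, 7, 12.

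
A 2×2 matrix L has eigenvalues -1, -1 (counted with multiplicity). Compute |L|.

det(L) is the product of the eigenvalues: (-1) · (-1) = 1.

1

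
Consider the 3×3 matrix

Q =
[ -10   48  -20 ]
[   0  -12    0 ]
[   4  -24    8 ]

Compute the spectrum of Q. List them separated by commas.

-12, -2, 0

Set up det(tI - Q) = 0.
Cofactor expansion gives p(t) = t^3 + 14t^2 + 24t.
Rational-root test: t = -12 gives p(-12) = 0.
Dividing by (t + 12) leaves t^2 + 2t.
The quadratic factors as (t + 2)·t.
Eigenvalues: -12, -2, 0.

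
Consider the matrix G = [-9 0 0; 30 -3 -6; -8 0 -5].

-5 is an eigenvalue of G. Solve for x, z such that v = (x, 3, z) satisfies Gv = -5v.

0, 1

We need (G + 5I)v = 0.
G + 5I = [[-4, 0, 0], [30, 2, -6], [-8, 0, 0]].
Row 1: (-4)·x + (0)·3 + (0)·z = 0
Row 2: (30)·x + (2)·3 + (-6)·z = 0
Row 3: (-8)·x + (0)·3 + (0)·z = 0
Solving gives x = 0, z = 1.
Check: G·(0, 3, 1) = (0, -15, -5) = -5·(0, 3, 1).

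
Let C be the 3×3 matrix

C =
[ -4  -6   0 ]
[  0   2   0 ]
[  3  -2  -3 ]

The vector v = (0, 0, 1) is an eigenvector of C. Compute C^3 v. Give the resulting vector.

(0, 0, -27)

First find the eigenvalue: Cv = (0, 0, -3) = -3·(0, 0, 1), so λ = -3.
Then C^3 v = λ^3·v = (-3)^3·(0, 0, 1) = -27·(0, 0, 1) = (0, 0, -27).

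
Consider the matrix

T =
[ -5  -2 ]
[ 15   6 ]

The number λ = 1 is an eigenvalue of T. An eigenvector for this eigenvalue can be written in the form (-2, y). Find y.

6

We need (T - 1I)v = 0.
T - 1I = [[-6, -2], [15, 5]].
Row 1: (-6)·-2 + (-2)·y = 0
Row 2: (15)·-2 + (5)·y = 0
Solving gives y = 6.
Check: T·(-2, 6) = (-2, 6) = 1·(-2, 6).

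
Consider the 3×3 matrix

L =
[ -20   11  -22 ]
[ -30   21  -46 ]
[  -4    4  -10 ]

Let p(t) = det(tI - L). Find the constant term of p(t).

-36

p(t) = t^3 + 9t^2 - 4t - 36.
The constant term is -36.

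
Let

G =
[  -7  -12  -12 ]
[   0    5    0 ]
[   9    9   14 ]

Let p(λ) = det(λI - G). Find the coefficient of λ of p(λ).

45

p(λ) = λ^3 - 12λ^2 + 45λ - 50.
The coefficient of λ is 45.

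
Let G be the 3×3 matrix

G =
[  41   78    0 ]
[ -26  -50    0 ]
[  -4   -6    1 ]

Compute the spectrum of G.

-11, 1, 2

The characteristic polynomial is p(λ) = det(λI - G).
Cofactor expansion gives p(λ) = λ^3 + 8λ^2 - 31λ + 22.
Try λ = -11: p(-11) = 0, so -11 is a root.
Factor out (λ + 11): p(λ) = (λ + 11)·(λ^2 - 3λ + 2).
The quadratic factors as (λ - 1)·(λ - 2).
Eigenvalues: -11, 1, 2.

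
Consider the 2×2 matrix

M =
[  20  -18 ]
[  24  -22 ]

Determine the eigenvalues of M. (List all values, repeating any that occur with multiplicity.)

-4, 2

det(M - lambda·I) = (20 - lambda)(-22 - lambda) - (-18)·(24) = lambda^2 + 2·lambda - 8.
This factors as (lambda + 4)·(lambda - 2) = 0.
Eigenvalues: -4, 2.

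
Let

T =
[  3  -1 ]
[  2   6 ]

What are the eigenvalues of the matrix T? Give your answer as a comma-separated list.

4, 5

det(T - λI) = (3 - λ)(6 - λ) - (-1)·(2) = λ^2 - 9λ + 20.
This factors as (λ - 4)·(λ - 5) = 0.
Eigenvalues: 4, 5.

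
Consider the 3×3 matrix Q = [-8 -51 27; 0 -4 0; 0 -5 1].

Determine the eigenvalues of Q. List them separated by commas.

-8, -4, 1

Set up det(rI - Q) = 0.
Expanding along the first row, p(r) = r^3 + 11r^2 + 20r - 32.
Since p(-8) = 0, r = -8 is a root.
Factor out (r + 8): p(r) = (r + 8)·(r^2 + 3r - 4).
The quadratic factors as (r + 4)·(r - 1).
Eigenvalues: -8, -4, 1.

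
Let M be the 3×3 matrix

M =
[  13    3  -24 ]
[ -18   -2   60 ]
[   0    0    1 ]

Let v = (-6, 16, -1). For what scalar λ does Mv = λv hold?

1

Compute Mv: M·(-6, 16, -1) = (-6, 16, -1).
Since Mv = λv, compare component 1: -6 = λ·-6, so λ = 1.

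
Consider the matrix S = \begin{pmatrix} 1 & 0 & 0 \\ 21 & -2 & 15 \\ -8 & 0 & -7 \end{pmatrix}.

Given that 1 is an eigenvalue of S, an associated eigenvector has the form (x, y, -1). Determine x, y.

1, 2

We need (S - 1I)v = 0.
S - 1I = [[0, 0, 0], [21, -3, 15], [-8, 0, -8]].
Row 1: (0)·x + (0)·y + (0)·-1 = 0
Row 2: (21)·x + (-3)·y + (15)·-1 = 0
Row 3: (-8)·x + (0)·y + (-8)·-1 = 0
Solving gives x = 1, y = 2.
Check: S·(1, 2, -1) = (1, 2, -1) = 1·(1, 2, -1).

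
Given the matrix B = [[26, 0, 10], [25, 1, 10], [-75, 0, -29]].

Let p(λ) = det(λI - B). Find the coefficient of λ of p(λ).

p(λ) = λ^3 + 2λ^2 - 7λ + 4.
The coefficient of λ is -7.

-7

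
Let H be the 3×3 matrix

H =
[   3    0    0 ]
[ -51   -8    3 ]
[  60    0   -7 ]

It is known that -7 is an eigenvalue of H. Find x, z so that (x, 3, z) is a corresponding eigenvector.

0, 1

We need (H + 7I)v = 0.
H + 7I = [[10, 0, 0], [-51, -1, 3], [60, 0, 0]].
Row 1: (10)·x + (0)·3 + (0)·z = 0
Row 2: (-51)·x + (-1)·3 + (3)·z = 0
Row 3: (60)·x + (0)·3 + (0)·z = 0
Solving gives x = 0, z = 1.
Check: H·(0, 3, 1) = (0, -21, -7) = -7·(0, 3, 1).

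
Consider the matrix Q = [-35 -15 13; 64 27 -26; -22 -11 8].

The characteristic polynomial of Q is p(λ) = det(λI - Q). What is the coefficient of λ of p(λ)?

p(λ) = λ^3 - 49λ - 120.
The coefficient of λ is -49.

-49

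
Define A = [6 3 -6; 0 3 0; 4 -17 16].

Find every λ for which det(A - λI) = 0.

3, 10, 12

The characteristic polynomial is p(lambda) = det(lambda·I - A).
Cofactor expansion gives p(lambda) = lambda^3 - 25·lambda^2 + 186·lambda - 360.
Try lambda = 3: p(3) = 0, so 3 is a root.
Factor out (lambda - 3): p(lambda) = (lambda - 3)·(lambda^2 - 22·lambda + 120).
The quadratic factors as (lambda - 10)·(lambda - 12).
Eigenvalues: 3, 10, 12.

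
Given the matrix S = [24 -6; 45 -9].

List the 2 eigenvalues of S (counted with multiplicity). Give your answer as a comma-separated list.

det(S - sI) = (24 - s)(-9 - s) - (-6)·(45) = s^2 - 15s + 54.
This factors as (s - 6)·(s - 9) = 0.
Eigenvalues: 6, 9.

6, 9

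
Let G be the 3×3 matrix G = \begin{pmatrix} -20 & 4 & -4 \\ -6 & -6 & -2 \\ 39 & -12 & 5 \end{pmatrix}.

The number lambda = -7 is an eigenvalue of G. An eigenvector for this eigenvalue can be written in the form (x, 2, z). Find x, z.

We need (G + 7I)v = 0.
G + 7I = [[-13, 4, -4], [-6, 1, -2], [39, -12, 12]].
Row 1: (-13)·x + (4)·2 + (-4)·z = 0
Row 2: (-6)·x + (1)·2 + (-2)·z = 0
Row 3: (39)·x + (-12)·2 + (12)·z = 0
Solving gives x = 4, z = -11.
Check: G·(4, 2, -11) = (-28, -14, 77) = -7·(4, 2, -11).

4, -11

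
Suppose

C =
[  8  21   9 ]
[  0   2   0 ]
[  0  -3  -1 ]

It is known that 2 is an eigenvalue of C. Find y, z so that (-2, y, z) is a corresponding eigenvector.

1, -1

We need (C - 2I)v = 0.
C - 2I = [[6, 21, 9], [0, 0, 0], [0, -3, -3]].
Row 1: (6)·-2 + (21)·y + (9)·z = 0
Row 2: (0)·-2 + (0)·y + (0)·z = 0
Row 3: (0)·-2 + (-3)·y + (-3)·z = 0
Solving gives y = 1, z = -1.
Check: C·(-2, 1, -1) = (-4, 2, -2) = 2·(-2, 1, -1).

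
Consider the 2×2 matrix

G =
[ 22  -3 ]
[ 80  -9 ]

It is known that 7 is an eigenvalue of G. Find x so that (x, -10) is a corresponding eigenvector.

We need (G - 7I)v = 0.
G - 7I = [[15, -3], [80, -16]].
Row 1: (15)·x + (-3)·-10 = 0
Row 2: (80)·x + (-16)·-10 = 0
Solving gives x = -2.
Check: G·(-2, -10) = (-14, -70) = 7·(-2, -10).

-2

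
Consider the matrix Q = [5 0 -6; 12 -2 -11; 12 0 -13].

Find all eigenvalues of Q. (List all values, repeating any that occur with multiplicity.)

-7, -2, -1

The characteristic polynomial is p(λ) = det(λI - Q).
Cofactor expansion gives p(λ) = λ^3 + 10λ^2 + 23λ + 14.
Rational-root test: λ = -1 gives p(-1) = 0.
Factor out (λ + 1): p(λ) = (λ + 1)·(λ^2 + 9λ + 14).
The quadratic factors as (λ + 7)·(λ + 2).
Eigenvalues: -7, -2, -1.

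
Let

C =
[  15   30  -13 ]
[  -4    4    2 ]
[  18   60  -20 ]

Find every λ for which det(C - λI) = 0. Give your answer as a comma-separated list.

-11, 4, 6

Set up det(μI - C) = 0.
Expanding the 3×3 determinant: p(μ) = μ^3 + μ^2 - 86μ + 264.
Since p(6) = 0, μ = 6 is a root.
Factor out (μ - 6): p(μ) = (μ - 6)·(μ^2 + 7μ - 44).
The quadratic factors as (μ + 11)·(μ - 4).
Eigenvalues: -11, 4, 6.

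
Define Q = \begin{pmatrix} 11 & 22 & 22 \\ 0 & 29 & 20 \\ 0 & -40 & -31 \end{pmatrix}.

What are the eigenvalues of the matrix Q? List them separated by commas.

-11, 9, 11

Set up det(λI - Q) = 0.
Expanding the 3×3 determinant: p(λ) = λ^3 - 9λ^2 - 121λ + 1089.
Try λ = 9: p(9) = 0, so 9 is a root.
Dividing by (λ - 9) leaves λ^2 - 121.
The quadratic factors as (λ + 11)·(λ - 11).
Eigenvalues: -11, 9, 11.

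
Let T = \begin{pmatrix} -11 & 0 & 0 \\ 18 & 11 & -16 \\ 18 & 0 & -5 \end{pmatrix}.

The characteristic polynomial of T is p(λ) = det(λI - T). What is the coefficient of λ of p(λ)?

-121

p(λ) = λ^3 + 5λ^2 - 121λ - 605.
The coefficient of λ is -121.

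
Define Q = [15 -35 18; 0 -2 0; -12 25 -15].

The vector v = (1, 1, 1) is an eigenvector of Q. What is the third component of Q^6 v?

64

First find the eigenvalue: Qv = (-2, -2, -2) = -2·(1, 1, 1), so λ = -2.
Then Q^6 v = λ^6·v = (-2)^6·(1, 1, 1) = 64·(1, 1, 1) = (64, 64, 64).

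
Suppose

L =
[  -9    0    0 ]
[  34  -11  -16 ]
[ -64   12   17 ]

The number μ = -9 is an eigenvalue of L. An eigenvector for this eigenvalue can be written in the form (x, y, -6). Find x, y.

-3, -3

We need (L + 9I)v = 0.
L + 9I = [[0, 0, 0], [34, -2, -16], [-64, 12, 26]].
Row 1: (0)·x + (0)·y + (0)·-6 = 0
Row 2: (34)·x + (-2)·y + (-16)·-6 = 0
Row 3: (-64)·x + (12)·y + (26)·-6 = 0
Solving gives x = -3, y = -3.
Check: L·(-3, -3, -6) = (27, 27, 54) = -9·(-3, -3, -6).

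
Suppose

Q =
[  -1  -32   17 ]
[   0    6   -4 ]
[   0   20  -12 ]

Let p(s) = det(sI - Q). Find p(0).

8

p(0) = det(0·I − Q) = det(−Q) = (−1)^3·det(Q).
det(Q) = -8, so p(0) = 8.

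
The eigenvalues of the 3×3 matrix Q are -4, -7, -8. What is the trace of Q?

-19

trace(Q) is the sum of the eigenvalues: (-4) + (-7) + (-8) = -19.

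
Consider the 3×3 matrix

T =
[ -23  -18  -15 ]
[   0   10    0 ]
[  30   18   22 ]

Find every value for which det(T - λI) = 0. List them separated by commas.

Set up det(μI - T) = 0.
Expanding the 3×3 determinant: p(μ) = μ^3 - 9μ^2 - 66μ + 560.
Try μ = 7: p(7) = 0, so 7 is a root.
Dividing by (μ - 7) leaves μ^2 - 2μ - 80.
The quadratic factors as (μ + 8)·(μ - 10).
Eigenvalues: -8, 7, 10.

-8, 7, 10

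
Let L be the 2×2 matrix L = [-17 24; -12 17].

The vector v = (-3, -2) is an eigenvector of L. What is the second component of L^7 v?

First find the eigenvalue: Lv = (3, 2) = -1·(-3, -2), so λ = -1.
Then L^7 v = λ^7·v = (-1)^7·(-3, -2) = -1·(-3, -2) = (3, 2).

2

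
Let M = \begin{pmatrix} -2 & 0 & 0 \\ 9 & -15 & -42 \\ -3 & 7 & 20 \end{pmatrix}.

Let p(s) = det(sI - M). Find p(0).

-12

p(0) = det(0·I − M) = det(−M) = (−1)^3·det(M).
det(M) = 12, so p(0) = -12.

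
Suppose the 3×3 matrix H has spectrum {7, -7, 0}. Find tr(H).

0

trace(H) is the sum of the eigenvalues: (7) + (-7) + (0) = 0.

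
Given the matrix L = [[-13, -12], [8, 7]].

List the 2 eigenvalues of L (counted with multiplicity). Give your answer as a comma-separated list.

-5, -1

det(L - λI) = (-13 - λ)(7 - λ) - (-12)·(8) = λ^2 + 6λ + 5.
This factors as (λ + 5)·(λ + 1) = 0.
Eigenvalues: -5, -1.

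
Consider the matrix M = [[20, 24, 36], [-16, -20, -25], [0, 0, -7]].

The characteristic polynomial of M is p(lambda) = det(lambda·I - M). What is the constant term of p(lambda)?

-112

p(lambda) = lambda^3 + 7·lambda^2 - 16·lambda - 112.
The constant term is -112.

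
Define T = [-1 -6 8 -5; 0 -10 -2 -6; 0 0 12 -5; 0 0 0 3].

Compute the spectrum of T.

-10, -1, 3, 12

T is upper triangular, so its eigenvalues are the diagonal entries.
Diagonal: -1, -10, 12, 3.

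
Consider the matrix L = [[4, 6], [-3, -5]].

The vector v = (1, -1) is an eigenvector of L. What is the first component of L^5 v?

First find the eigenvalue: Lv = (-2, 2) = -2·(1, -1), so λ = -2.
Then L^5 v = λ^5·v = (-2)^5·(1, -1) = -32·(1, -1) = (-32, 32).

-32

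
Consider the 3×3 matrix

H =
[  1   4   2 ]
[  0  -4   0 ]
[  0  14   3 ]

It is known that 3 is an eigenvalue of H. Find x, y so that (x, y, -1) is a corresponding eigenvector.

-1, 0

We need (H - 3I)v = 0.
H - 3I = [[-2, 4, 2], [0, -7, 0], [0, 14, 0]].
Row 1: (-2)·x + (4)·y + (2)·-1 = 0
Row 2: (0)·x + (-7)·y + (0)·-1 = 0
Row 3: (0)·x + (14)·y + (0)·-1 = 0
Solving gives x = -1, y = 0.
Check: H·(-1, 0, -1) = (-3, 0, -3) = 3·(-1, 0, -1).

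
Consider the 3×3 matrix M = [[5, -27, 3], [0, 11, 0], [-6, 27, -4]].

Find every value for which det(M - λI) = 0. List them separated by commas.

-1, 2, 11

Compute the characteristic polynomial p(μ) = det(μI - M).
Expanding the 3×3 determinant: p(μ) = μ^3 - 12μ^2 + 9μ + 22.
Try μ = -1: p(-1) = 0, so -1 is a root.
Factor out (μ + 1): p(μ) = (μ + 1)·(μ^2 - 13μ + 22).
The quadratic factors as (μ - 2)·(μ - 11).
Eigenvalues: -1, 2, 11.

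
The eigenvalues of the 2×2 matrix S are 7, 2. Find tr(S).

9

trace(S) is the sum of the eigenvalues: (7) + (2) = 9.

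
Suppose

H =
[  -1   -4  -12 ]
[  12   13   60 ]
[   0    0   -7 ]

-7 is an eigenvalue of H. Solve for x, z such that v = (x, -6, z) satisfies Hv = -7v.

We need (H + 7I)v = 0.
H + 7I = [[6, -4, -12], [12, 20, 60], [0, 0, 0]].
Row 1: (6)·x + (-4)·-6 + (-12)·z = 0
Row 2: (12)·x + (20)·-6 + (60)·z = 0
Row 3: (0)·x + (0)·-6 + (0)·z = 0
Solving gives x = 0, z = 2.
Check: H·(0, -6, 2) = (0, 42, -14) = -7·(0, -6, 2).

0, 2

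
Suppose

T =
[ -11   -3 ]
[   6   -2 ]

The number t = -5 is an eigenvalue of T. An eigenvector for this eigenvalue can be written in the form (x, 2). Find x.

-1

We need (T + 5I)v = 0.
T + 5I = [[-6, -3], [6, 3]].
Row 1: (-6)·x + (-3)·2 = 0
Row 2: (6)·x + (3)·2 = 0
Solving gives x = -1.
Check: T·(-1, 2) = (5, -10) = -5·(-1, 2).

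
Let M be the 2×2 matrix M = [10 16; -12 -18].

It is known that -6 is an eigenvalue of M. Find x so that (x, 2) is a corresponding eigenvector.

-2

We need (M + 6I)v = 0.
M + 6I = [[16, 16], [-12, -12]].
Row 1: (16)·x + (16)·2 = 0
Row 2: (-12)·x + (-12)·2 = 0
Solving gives x = -2.
Check: M·(-2, 2) = (12, -12) = -6·(-2, 2).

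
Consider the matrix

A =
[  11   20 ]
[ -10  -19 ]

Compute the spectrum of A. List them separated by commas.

-9, 1

det(A - μI) = (11 - μ)(-19 - μ) - (20)·(-10) = μ^2 + 8μ - 9.
This factors as (μ + 9)·(μ - 1) = 0.
Eigenvalues: -9, 1.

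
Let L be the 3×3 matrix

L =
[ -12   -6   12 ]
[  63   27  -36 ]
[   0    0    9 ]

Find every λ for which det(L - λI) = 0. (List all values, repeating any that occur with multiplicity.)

6, 9, 9

Set up det(λI - L) = 0.
Expanding along the first row, p(λ) = λ^3 - 24λ^2 + 189λ - 486.
Rational-root test: λ = 6 gives p(6) = 0.
Dividing by (λ - 6) leaves λ^2 - 18λ + 81.
The quadratic factor is (λ - 9)^2.
Eigenvalues: 6, 9, 9.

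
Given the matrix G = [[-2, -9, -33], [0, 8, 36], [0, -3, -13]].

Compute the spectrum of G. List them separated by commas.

-4, -2, -1

The characteristic polynomial is p(μ) = det(μI - G).
Cofactor expansion gives p(μ) = μ^3 + 7μ^2 + 14μ + 8.
Since p(-2) = 0, μ = -2 is a root.
Factor out (μ + 2): p(μ) = (μ + 2)·(μ^2 + 5μ + 4).
The quadratic factors as (μ + 4)·(μ + 1).
Eigenvalues: -4, -2, -1.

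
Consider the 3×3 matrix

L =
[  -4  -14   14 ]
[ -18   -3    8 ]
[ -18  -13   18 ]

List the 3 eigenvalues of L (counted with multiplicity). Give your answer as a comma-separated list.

-4, 5, 10

Set up det(sI - L) = 0.
Cofactor expansion gives p(s) = s^3 - 11s^2 - 10s + 200.
Rational-root test: s = -4 gives p(-4) = 0.
Factor out (s + 4): p(s) = (s + 4)·(s^2 - 15s + 50).
The quadratic factors as (s - 5)·(s - 10).
Eigenvalues: -4, 5, 10.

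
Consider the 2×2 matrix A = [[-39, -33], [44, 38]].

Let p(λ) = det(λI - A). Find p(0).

-30

p(0) = det(0·I − A) = det(−A) = (−1)^2·det(A).
det(A) = -30, so p(0) = -30.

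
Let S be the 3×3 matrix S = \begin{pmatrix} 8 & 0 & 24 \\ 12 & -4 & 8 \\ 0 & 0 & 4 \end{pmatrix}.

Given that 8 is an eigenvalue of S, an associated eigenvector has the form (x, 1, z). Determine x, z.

1, 0

We need (S - 8I)v = 0.
S - 8I = [[0, 0, 24], [12, -12, 8], [0, 0, -4]].
Row 1: (0)·x + (0)·1 + (24)·z = 0
Row 2: (12)·x + (-12)·1 + (8)·z = 0
Row 3: (0)·x + (0)·1 + (-4)·z = 0
Solving gives x = 1, z = 0.
Check: S·(1, 1, 0) = (8, 8, 0) = 8·(1, 1, 0).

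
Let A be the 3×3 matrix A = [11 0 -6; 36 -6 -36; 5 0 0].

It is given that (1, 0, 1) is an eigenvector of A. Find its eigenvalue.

5

Compute Av: A·(1, 0, 1) = (5, 0, 5).
Since Av = λv, compare component 1: 5 = λ·1, so λ = 5.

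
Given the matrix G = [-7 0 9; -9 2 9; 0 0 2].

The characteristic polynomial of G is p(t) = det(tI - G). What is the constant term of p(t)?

p(t) = t^3 + 3t^2 - 24t + 28.
The constant term is 28.

28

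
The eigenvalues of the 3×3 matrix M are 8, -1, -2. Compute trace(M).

5

trace(M) is the sum of the eigenvalues: (8) + (-1) + (-2) = 5.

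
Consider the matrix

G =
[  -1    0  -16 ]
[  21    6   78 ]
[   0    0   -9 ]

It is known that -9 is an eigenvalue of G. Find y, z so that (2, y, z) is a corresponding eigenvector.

-8, 1

We need (G + 9I)v = 0.
G + 9I = [[8, 0, -16], [21, 15, 78], [0, 0, 0]].
Row 1: (8)·2 + (0)·y + (-16)·z = 0
Row 2: (21)·2 + (15)·y + (78)·z = 0
Row 3: (0)·2 + (0)·y + (0)·z = 0
Solving gives y = -8, z = 1.
Check: G·(2, -8, 1) = (-18, 72, -9) = -9·(2, -8, 1).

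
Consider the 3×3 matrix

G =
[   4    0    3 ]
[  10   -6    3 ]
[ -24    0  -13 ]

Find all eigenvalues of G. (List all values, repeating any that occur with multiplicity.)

-6, -5, -4

Set up det(μI - G) = 0.
Expanding along the first row, p(μ) = μ^3 + 15μ^2 + 74μ + 120.
Rational-root test: μ = -4 gives p(-4) = 0.
Dividing by (μ + 4) leaves μ^2 + 11μ + 30.
The quadratic factors as (μ + 6)·(μ + 5).
Eigenvalues: -6, -5, -4.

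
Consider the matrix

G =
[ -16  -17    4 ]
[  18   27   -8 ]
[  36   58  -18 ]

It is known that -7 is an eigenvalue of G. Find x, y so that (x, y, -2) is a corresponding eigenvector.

We need (G + 7I)v = 0.
G + 7I = [[-9, -17, 4], [18, 34, -8], [36, 58, -11]].
Row 1: (-9)·x + (-17)·y + (4)·-2 = 0
Row 2: (18)·x + (34)·y + (-8)·-2 = 0
Row 3: (36)·x + (58)·y + (-11)·-2 = 0
Solving gives x = 1, y = -1.
Check: G·(1, -1, -2) = (-7, 7, 14) = -7·(1, -1, -2).

1, -1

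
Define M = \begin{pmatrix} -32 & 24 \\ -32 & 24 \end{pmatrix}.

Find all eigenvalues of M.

det(M - μI) = (-32 - μ)(24 - μ) - (24)·(-32) = μ^2 + 8μ.
This factors as (μ + 8)·μ = 0.
Eigenvalues: -8, 0.

-8, 0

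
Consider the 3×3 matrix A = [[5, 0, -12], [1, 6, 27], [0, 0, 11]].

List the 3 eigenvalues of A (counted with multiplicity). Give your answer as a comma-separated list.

Set up det(tI - A) = 0.
Expanding along the first row, p(t) = t^3 - 22t^2 + 151t - 330.
Since p(5) = 0, t = 5 is a root.
Dividing by (t - 5) leaves t^2 - 17t + 66.
The quadratic factors as (t - 6)·(t - 11).
Eigenvalues: 5, 6, 11.

5, 6, 11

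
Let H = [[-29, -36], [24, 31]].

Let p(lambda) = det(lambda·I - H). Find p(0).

-35

p(0) = det(0·I − H) = det(−H) = (−1)^2·det(H).
det(H) = -35, so p(0) = -35.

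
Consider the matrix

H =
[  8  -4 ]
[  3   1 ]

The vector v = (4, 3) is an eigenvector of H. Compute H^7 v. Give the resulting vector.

First find the eigenvalue: Hv = (20, 15) = 5·(4, 3), so λ = 5.
Then H^7 v = λ^7·v = 5^7·(4, 3) = 78125·(4, 3) = (312500, 234375).

(312500, 234375)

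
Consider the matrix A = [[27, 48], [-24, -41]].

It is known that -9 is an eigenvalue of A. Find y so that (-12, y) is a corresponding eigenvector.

9

We need (A + 9I)v = 0.
A + 9I = [[36, 48], [-24, -32]].
Row 1: (36)·-12 + (48)·y = 0
Row 2: (-24)·-12 + (-32)·y = 0
Solving gives y = 9.
Check: A·(-12, 9) = (108, -81) = -9·(-12, 9).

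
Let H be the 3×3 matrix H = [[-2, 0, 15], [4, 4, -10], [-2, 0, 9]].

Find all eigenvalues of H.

3, 4, 4

Compute the characteristic polynomial p(s) = det(sI - H).
Expanding along the first row, p(s) = s^3 - 11s^2 + 40s - 48.
Try s = 3: p(3) = 0, so 3 is a root.
Factor out (s - 3): p(s) = (s - 3)·(s^2 - 8s + 16).
The quadratic factor is (s - 4)^2.
Eigenvalues: 3, 4, 4.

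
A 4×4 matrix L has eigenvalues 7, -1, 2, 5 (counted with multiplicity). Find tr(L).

13

trace(L) is the sum of the eigenvalues: (7) + (-1) + (2) + (5) = 13.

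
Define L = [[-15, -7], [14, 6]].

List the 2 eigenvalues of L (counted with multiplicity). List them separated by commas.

det(L - λI) = (-15 - λ)(6 - λ) - (-7)·(14) = λ^2 + 9λ + 8.
This factors as (λ + 8)·(λ + 1) = 0.
Eigenvalues: -8, -1.

-8, -1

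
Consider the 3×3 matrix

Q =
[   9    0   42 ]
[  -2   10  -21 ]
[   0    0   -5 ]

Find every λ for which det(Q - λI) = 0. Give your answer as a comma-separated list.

The characteristic polynomial is p(lambda) = det(lambda·I - Q).
Expanding along the first row, p(lambda) = lambda^3 - 14·lambda^2 - 5·lambda + 450.
Rational-root test: lambda = 9 gives p(9) = 0.
Dividing by (lambda - 9) leaves lambda^2 - 5·lambda - 50.
The quadratic factors as (lambda + 5)·(lambda - 10).
Eigenvalues: -5, 9, 10.

-5, 9, 10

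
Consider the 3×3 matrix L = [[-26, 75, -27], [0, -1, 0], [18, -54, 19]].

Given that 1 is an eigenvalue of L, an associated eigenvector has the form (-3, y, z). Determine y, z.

We need (L - 1I)v = 0.
L - 1I = [[-27, 75, -27], [0, -2, 0], [18, -54, 18]].
Row 1: (-27)·-3 + (75)·y + (-27)·z = 0
Row 2: (0)·-3 + (-2)·y + (0)·z = 0
Row 3: (18)·-3 + (-54)·y + (18)·z = 0
Solving gives y = 0, z = 3.
Check: L·(-3, 0, 3) = (-3, 0, 3) = 1·(-3, 0, 3).

0, 3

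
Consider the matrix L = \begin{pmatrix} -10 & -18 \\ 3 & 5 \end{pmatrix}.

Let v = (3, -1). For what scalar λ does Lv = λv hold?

-4

Compute Lv: L·(3, -1) = (-12, 4).
Since Lv = λv, compare component 1: -12 = λ·3, so λ = -4.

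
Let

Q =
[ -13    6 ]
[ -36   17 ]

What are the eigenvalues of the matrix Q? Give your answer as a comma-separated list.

det(Q - μI) = (-13 - μ)(17 - μ) - (6)·(-36) = μ^2 - 4μ - 5.
This factors as (μ + 1)·(μ - 5) = 0.
Eigenvalues: -1, 5.

-1, 5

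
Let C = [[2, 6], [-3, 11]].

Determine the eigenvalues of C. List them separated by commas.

det(C - λI) = (2 - λ)(11 - λ) - (6)·(-3) = λ^2 - 13λ + 40.
This factors as (λ - 5)·(λ - 8) = 0.
Eigenvalues: 5, 8.

5, 8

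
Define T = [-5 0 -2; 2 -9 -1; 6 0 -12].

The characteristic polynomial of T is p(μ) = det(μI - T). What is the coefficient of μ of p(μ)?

p(μ) = μ^3 + 26μ^2 + 225μ + 648.
The coefficient of μ is 225.

225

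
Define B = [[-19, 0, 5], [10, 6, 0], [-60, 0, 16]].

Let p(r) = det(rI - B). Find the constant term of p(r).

p(r) = r^3 - 3r^2 - 22r + 24.
The constant term is 24.

24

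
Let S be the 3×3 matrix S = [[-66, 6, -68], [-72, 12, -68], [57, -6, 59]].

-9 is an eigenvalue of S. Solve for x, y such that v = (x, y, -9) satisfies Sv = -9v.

12, 12

We need (S + 9I)v = 0.
S + 9I = [[-57, 6, -68], [-72, 21, -68], [57, -6, 68]].
Row 1: (-57)·x + (6)·y + (-68)·-9 = 0
Row 2: (-72)·x + (21)·y + (-68)·-9 = 0
Row 3: (57)·x + (-6)·y + (68)·-9 = 0
Solving gives x = 12, y = 12.
Check: S·(12, 12, -9) = (-108, -108, 81) = -9·(12, 12, -9).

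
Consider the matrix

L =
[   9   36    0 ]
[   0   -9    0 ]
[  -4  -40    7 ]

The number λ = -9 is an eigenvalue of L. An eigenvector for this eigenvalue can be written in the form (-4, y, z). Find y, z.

We need (L + 9I)v = 0.
L + 9I = [[18, 36, 0], [0, 0, 0], [-4, -40, 16]].
Row 1: (18)·-4 + (36)·y + (0)·z = 0
Row 2: (0)·-4 + (0)·y + (0)·z = 0
Row 3: (-4)·-4 + (-40)·y + (16)·z = 0
Solving gives y = 2, z = 4.
Check: L·(-4, 2, 4) = (36, -18, -36) = -9·(-4, 2, 4).

2, 4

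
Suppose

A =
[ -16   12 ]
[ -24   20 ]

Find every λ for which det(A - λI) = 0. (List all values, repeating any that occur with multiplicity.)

-4, 8

det(A - tI) = (-16 - t)(20 - t) - (12)·(-24) = t^2 - 4t - 32.
This factors as (t + 4)·(t - 8) = 0.
Eigenvalues: -4, 8.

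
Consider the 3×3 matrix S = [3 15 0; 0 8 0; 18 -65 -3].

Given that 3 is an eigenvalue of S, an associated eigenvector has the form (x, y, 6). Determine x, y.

We need (S - 3I)v = 0.
S - 3I = [[0, 15, 0], [0, 5, 0], [18, -65, -6]].
Row 1: (0)·x + (15)·y + (0)·6 = 0
Row 2: (0)·x + (5)·y + (0)·6 = 0
Row 3: (18)·x + (-65)·y + (-6)·6 = 0
Solving gives x = 2, y = 0.
Check: S·(2, 0, 6) = (6, 0, 18) = 3·(2, 0, 6).

2, 0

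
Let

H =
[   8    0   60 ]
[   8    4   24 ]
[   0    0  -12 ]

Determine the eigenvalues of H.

-12, 4, 8

The characteristic polynomial is p(s) = det(sI - H).
Cofactor expansion gives p(s) = s^3 - 112s + 384.
Try s = 8: p(8) = 0, so 8 is a root.
Factor out (s - 8): p(s) = (s - 8)·(s^2 + 8s - 48).
The quadratic factors as (s + 12)·(s - 4).
Eigenvalues: -12, 4, 8.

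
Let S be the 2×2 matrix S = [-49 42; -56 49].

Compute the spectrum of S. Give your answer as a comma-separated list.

-7, 7

det(S - μI) = (-49 - μ)(49 - μ) - (42)·(-56) = μ^2 - 49.
This factors as (μ + 7)·(μ - 7) = 0.
Eigenvalues: -7, 7.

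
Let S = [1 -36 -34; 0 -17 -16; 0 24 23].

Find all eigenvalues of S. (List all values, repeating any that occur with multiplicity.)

-1, 1, 7

The characteristic polynomial is p(lambda) = det(lambda·I - S).
Expanding along the first row, p(lambda) = lambda^3 - 7·lambda^2 - lambda + 7.
Try lambda = 7: p(7) = 0, so 7 is a root.
Factor out (lambda - 7): p(lambda) = (lambda - 7)·(lambda^2 - 1).
The quadratic factors as (lambda + 1)·(lambda - 1).
Eigenvalues: -1, 1, 7.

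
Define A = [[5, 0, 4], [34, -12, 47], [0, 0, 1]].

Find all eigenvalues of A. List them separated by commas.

-12, 1, 5

The characteristic polynomial is p(s) = det(sI - A).
Expanding the 3×3 determinant: p(s) = s^3 + 6s^2 - 67s + 60.
Rational-root test: s = 1 gives p(1) = 0.
Factor out (s - 1): p(s) = (s - 1)·(s^2 + 7s - 60).
The quadratic factors as (s + 12)·(s - 5).
Eigenvalues: -12, 1, 5.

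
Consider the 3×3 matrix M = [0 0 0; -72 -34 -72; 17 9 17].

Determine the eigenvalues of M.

-10, -7, 0

Set up det(μI - M) = 0.
Expanding the 3×3 determinant: p(μ) = μ^3 + 17μ^2 + 70μ.
Since p(0) = 0, μ = 0 is a root.
Factor out μ: p(μ) = μ·(μ^2 + 17μ + 70).
The quadratic factors as (μ + 10)·(μ + 7).
Eigenvalues: -10, -7, 0.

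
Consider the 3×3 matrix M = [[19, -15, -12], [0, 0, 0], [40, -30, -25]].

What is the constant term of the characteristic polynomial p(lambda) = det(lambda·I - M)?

0

p(0) = det(0·I − M) = det(−M) = (−1)^3·det(M).
det(M) = 0, so p(0) = 0.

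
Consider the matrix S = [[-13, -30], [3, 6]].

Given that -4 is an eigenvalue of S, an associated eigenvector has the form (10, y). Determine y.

-3

We need (S + 4I)v = 0.
S + 4I = [[-9, -30], [3, 10]].
Row 1: (-9)·10 + (-30)·y = 0
Row 2: (3)·10 + (10)·y = 0
Solving gives y = -3.
Check: S·(10, -3) = (-40, 12) = -4·(10, -3).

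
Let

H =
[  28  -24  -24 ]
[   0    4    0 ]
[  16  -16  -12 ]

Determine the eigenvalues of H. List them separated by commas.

The characteristic polynomial is p(lambda) = det(lambda·I - H).
Expanding the 3×3 determinant: p(lambda) = lambda^3 - 20·lambda^2 + 112·lambda - 192.
Rational-root test: lambda = 4 gives p(4) = 0.
Dividing by (lambda - 4) leaves lambda^2 - 16·lambda + 48.
The quadratic factors as (lambda - 4)·(lambda - 12).
Eigenvalues: 4, 4, 12.

4, 4, 12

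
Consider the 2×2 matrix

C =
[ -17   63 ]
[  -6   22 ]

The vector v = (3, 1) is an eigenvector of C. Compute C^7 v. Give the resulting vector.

(49152, 16384)

First find the eigenvalue: Cv = (12, 4) = 4·(3, 1), so λ = 4.
Then C^7 v = λ^7·v = 4^7·(3, 1) = 16384·(3, 1) = (49152, 16384).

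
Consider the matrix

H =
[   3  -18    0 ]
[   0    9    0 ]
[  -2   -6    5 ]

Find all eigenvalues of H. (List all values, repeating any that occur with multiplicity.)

The characteristic polynomial is p(λ) = det(λI - H).
Expanding along the first row, p(λ) = λ^3 - 17λ^2 + 87λ - 135.
Since p(5) = 0, λ = 5 is a root.
Dividing by (λ - 5) leaves λ^2 - 12λ + 27.
The quadratic factors as (λ - 3)·(λ - 9).
Eigenvalues: 3, 5, 9.

3, 5, 9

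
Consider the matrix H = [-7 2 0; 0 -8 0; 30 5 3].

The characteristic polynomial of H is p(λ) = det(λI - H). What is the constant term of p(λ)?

p(λ) = λ^3 + 12λ^2 + 11λ - 168.
The constant term is -168.

-168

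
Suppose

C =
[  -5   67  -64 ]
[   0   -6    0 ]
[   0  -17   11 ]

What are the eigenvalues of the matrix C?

Set up det(tI - C) = 0.
Expanding along the first row, p(t) = t^3 - 91t - 330.
Rational-root test: t = -5 gives p(-5) = 0.
Factor out (t + 5): p(t) = (t + 5)·(t^2 - 5t - 66).
The quadratic factors as (t + 6)·(t - 11).
Eigenvalues: -6, -5, 11.

-6, -5, 11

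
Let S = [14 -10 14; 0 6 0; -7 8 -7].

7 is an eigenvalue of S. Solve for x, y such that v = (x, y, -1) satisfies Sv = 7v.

2, 0

We need (S - 7I)v = 0.
S - 7I = [[7, -10, 14], [0, -1, 0], [-7, 8, -14]].
Row 1: (7)·x + (-10)·y + (14)·-1 = 0
Row 2: (0)·x + (-1)·y + (0)·-1 = 0
Row 3: (-7)·x + (8)·y + (-14)·-1 = 0
Solving gives x = 2, y = 0.
Check: S·(2, 0, -1) = (14, 0, -7) = 7·(2, 0, -1).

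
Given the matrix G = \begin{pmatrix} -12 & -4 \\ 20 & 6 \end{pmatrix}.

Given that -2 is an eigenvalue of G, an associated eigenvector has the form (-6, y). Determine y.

We need (G + 2I)v = 0.
G + 2I = [[-10, -4], [20, 8]].
Row 1: (-10)·-6 + (-4)·y = 0
Row 2: (20)·-6 + (8)·y = 0
Solving gives y = 15.
Check: G·(-6, 15) = (12, -30) = -2·(-6, 15).

15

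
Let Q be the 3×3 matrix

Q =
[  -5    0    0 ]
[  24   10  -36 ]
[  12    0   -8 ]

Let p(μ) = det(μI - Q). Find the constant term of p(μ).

p(μ) = μ^3 + 3μ^2 - 90μ - 400.
The constant term is -400.

-400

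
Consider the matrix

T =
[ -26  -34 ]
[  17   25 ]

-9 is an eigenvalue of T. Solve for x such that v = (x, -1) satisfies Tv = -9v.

2

We need (T + 9I)v = 0.
T + 9I = [[-17, -34], [17, 34]].
Row 1: (-17)·x + (-34)·-1 = 0
Row 2: (17)·x + (34)·-1 = 0
Solving gives x = 2.
Check: T·(2, -1) = (-18, 9) = -9·(2, -1).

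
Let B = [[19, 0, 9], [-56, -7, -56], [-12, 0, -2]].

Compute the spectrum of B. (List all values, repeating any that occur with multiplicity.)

-7, 7, 10

The characteristic polynomial is p(lambda) = det(lambda·I - B).
Expanding the 3×3 determinant: p(lambda) = lambda^3 - 10·lambda^2 - 49·lambda + 490.
Rational-root test: lambda = -7 gives p(-7) = 0.
Factor out (lambda + 7): p(lambda) = (lambda + 7)·(lambda^2 - 17·lambda + 70).
The quadratic factors as (lambda - 7)·(lambda - 10).
Eigenvalues: -7, 7, 10.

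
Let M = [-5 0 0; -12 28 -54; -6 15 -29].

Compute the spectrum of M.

-5, -2, 1

Set up det(μI - M) = 0.
Expanding the 3×3 determinant: p(μ) = μ^3 + 6μ^2 + 3μ - 10.
Since p(-5) = 0, μ = -5 is a root.
Dividing by (μ + 5) leaves μ^2 + μ - 2.
The quadratic factors as (μ + 2)·(μ - 1).
Eigenvalues: -5, -2, 1.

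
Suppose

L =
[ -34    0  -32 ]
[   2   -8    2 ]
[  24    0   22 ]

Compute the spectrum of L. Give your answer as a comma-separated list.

-10, -8, -2

The characteristic polynomial is p(r) = det(rI - L).
Expanding the 3×3 determinant: p(r) = r^3 + 20r^2 + 116r + 160.
Rational-root test: r = -2 gives p(-2) = 0.
Factor out (r + 2): p(r) = (r + 2)·(r^2 + 18r + 80).
The quadratic factors as (r + 10)·(r + 8).
Eigenvalues: -10, -8, -2.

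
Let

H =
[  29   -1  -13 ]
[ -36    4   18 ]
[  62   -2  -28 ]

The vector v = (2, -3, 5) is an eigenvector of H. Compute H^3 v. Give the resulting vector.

First find the eigenvalue: Hv = (-4, 6, -10) = -2·(2, -3, 5), so λ = -2.
Then H^3 v = λ^3·v = (-2)^3·(2, -3, 5) = -8·(2, -3, 5) = (-16, 24, -40).

(-16, 24, -40)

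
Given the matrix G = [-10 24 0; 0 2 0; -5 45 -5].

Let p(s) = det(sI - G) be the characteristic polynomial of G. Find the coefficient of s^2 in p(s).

The coefficient of s^2 of det(sI - G) is −trace(G).
trace(G) = (-10) + (2) + (-5) = -13, so the coefficient is 13.

13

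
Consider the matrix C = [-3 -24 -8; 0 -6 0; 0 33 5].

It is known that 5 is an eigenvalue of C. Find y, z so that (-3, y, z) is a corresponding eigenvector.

0, 3

We need (C - 5I)v = 0.
C - 5I = [[-8, -24, -8], [0, -11, 0], [0, 33, 0]].
Row 1: (-8)·-3 + (-24)·y + (-8)·z = 0
Row 2: (0)·-3 + (-11)·y + (0)·z = 0
Row 3: (0)·-3 + (33)·y + (0)·z = 0
Solving gives y = 0, z = 3.
Check: C·(-3, 0, 3) = (-15, 0, 15) = 5·(-3, 0, 3).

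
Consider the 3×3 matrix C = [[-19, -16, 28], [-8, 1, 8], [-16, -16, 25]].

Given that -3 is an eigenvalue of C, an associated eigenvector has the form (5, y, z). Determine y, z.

2, 4

We need (C + 3I)v = 0.
C + 3I = [[-16, -16, 28], [-8, 4, 8], [-16, -16, 28]].
Row 1: (-16)·5 + (-16)·y + (28)·z = 0
Row 2: (-8)·5 + (4)·y + (8)·z = 0
Row 3: (-16)·5 + (-16)·y + (28)·z = 0
Solving gives y = 2, z = 4.
Check: C·(5, 2, 4) = (-15, -6, -12) = -3·(5, 2, 4).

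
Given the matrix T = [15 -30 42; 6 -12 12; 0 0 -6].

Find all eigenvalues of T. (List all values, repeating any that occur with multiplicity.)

The characteristic polynomial is p(λ) = det(λI - T).
Expanding the 3×3 determinant: p(λ) = λ^3 + 3λ^2 - 18λ.
Try λ = 3: p(3) = 0, so 3 is a root.
Dividing by (λ - 3) leaves λ^2 + 6λ.
The quadratic factors as (λ + 6)·λ.
Eigenvalues: -6, 0, 3.

-6, 0, 3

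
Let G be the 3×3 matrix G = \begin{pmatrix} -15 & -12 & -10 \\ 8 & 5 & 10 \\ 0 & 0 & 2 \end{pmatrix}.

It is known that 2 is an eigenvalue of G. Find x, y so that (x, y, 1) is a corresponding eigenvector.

We need (G - 2I)v = 0.
G - 2I = [[-17, -12, -10], [8, 3, 10], [0, 0, 0]].
Row 1: (-17)·x + (-12)·y + (-10)·1 = 0
Row 2: (8)·x + (3)·y + (10)·1 = 0
Row 3: (0)·x + (0)·y + (0)·1 = 0
Solving gives x = -2, y = 2.
Check: G·(-2, 2, 1) = (-4, 4, 2) = 2·(-2, 2, 1).

-2, 2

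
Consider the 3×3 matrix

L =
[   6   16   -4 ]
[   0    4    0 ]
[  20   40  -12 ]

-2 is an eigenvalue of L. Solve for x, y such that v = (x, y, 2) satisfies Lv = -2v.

1, 0

We need (L + 2I)v = 0.
L + 2I = [[8, 16, -4], [0, 6, 0], [20, 40, -10]].
Row 1: (8)·x + (16)·y + (-4)·2 = 0
Row 2: (0)·x + (6)·y + (0)·2 = 0
Row 3: (20)·x + (40)·y + (-10)·2 = 0
Solving gives x = 1, y = 0.
Check: L·(1, 0, 2) = (-2, 0, -4) = -2·(1, 0, 2).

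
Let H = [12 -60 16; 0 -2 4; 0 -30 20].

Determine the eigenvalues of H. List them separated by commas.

Set up det(lambda·I - H) = 0.
Expanding the 3×3 determinant: p(lambda) = lambda^3 - 30·lambda^2 + 296·lambda - 960.
Try lambda = 8: p(8) = 0, so 8 is a root.
Factor out (lambda - 8): p(lambda) = (lambda - 8)·(lambda^2 - 22·lambda + 120).
The quadratic factors as (lambda - 10)·(lambda - 12).
Eigenvalues: 8, 10, 12.

8, 10, 12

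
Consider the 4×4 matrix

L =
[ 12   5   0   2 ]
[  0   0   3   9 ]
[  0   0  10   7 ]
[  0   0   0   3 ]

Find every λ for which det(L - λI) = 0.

0, 3, 10, 12

L is upper triangular, so its eigenvalues are the diagonal entries.
Diagonal: 12, 0, 10, 3.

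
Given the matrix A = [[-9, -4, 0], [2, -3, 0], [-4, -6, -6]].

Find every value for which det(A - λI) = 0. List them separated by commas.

-7, -6, -5

The characteristic polynomial is p(λ) = det(λI - A).
Cofactor expansion gives p(λ) = λ^3 + 18λ^2 + 107λ + 210.
Try λ = -5: p(-5) = 0, so -5 is a root.
Dividing by (λ + 5) leaves λ^2 + 13λ + 42.
The quadratic factors as (λ + 7)·(λ + 6).
Eigenvalues: -7, -6, -5.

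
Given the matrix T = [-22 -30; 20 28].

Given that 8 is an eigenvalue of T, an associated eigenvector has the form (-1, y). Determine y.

1

We need (T - 8I)v = 0.
T - 8I = [[-30, -30], [20, 20]].
Row 1: (-30)·-1 + (-30)·y = 0
Row 2: (20)·-1 + (20)·y = 0
Solving gives y = 1.
Check: T·(-1, 1) = (-8, 8) = 8·(-1, 1).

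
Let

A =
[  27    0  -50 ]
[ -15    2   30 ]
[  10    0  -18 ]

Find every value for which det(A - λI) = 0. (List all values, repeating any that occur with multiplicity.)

Compute the characteristic polynomial p(μ) = det(μI - A).
Expanding the 3×3 determinant: p(μ) = μ^3 - 11μ^2 + 32μ - 28.
Try μ = 2: p(2) = 0, so 2 is a root.
Dividing by (μ - 2) leaves μ^2 - 9μ + 14.
The quadratic factors as (μ - 2)·(μ - 7).
Eigenvalues: 2, 2, 7.

2, 2, 7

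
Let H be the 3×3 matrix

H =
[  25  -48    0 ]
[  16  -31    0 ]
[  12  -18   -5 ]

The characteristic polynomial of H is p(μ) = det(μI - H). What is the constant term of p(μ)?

p(μ) = μ^3 + 11μ^2 + 23μ - 35.
The constant term is -35.

-35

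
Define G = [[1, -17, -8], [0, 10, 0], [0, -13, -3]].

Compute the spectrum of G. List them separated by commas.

-3, 1, 10

Set up det(rI - G) = 0.
Expanding the 3×3 determinant: p(r) = r^3 - 8r^2 - 23r + 30.
Try r = 1: p(1) = 0, so 1 is a root.
Dividing by (r - 1) leaves r^2 - 7r - 30.
The quadratic factors as (r + 3)·(r - 10).
Eigenvalues: -3, 1, 10.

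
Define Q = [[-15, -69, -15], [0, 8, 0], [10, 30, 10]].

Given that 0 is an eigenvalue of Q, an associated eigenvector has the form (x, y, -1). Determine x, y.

We need (Q)v = 0.
Q = [[-15, -69, -15], [0, 8, 0], [10, 30, 10]].
Row 1: (-15)·x + (-69)·y + (-15)·-1 = 0
Row 2: (0)·x + (8)·y + (0)·-1 = 0
Row 3: (10)·x + (30)·y + (10)·-1 = 0
Solving gives x = 1, y = 0.
Check: Q·(1, 0, -1) = (0, 0, 0) = 0·(1, 0, -1).

1, 0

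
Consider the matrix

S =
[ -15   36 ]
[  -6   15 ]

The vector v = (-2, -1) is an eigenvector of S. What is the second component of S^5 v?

First find the eigenvalue: Sv = (-6, -3) = 3·(-2, -1), so λ = 3.
Then S^5 v = λ^5·v = 3^5·(-2, -1) = 243·(-2, -1) = (-486, -243).

-243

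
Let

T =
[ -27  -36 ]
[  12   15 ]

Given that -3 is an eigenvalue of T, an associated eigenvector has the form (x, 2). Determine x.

-3

We need (T + 3I)v = 0.
T + 3I = [[-24, -36], [12, 18]].
Row 1: (-24)·x + (-36)·2 = 0
Row 2: (12)·x + (18)·2 = 0
Solving gives x = -3.
Check: T·(-3, 2) = (9, -6) = -3·(-3, 2).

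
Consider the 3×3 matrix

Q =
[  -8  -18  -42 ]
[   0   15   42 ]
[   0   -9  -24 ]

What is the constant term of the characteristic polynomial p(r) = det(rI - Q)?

p(0) = det(0·I − Q) = det(−Q) = (−1)^3·det(Q).
det(Q) = -144, so p(0) = 144.

144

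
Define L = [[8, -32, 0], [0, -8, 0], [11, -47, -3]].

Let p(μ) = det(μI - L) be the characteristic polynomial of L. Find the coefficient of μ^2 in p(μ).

3

The coefficient of μ^2 of det(μI - L) is −trace(L).
trace(L) = (8) + (-8) + (-3) = -3, so the coefficient is 3.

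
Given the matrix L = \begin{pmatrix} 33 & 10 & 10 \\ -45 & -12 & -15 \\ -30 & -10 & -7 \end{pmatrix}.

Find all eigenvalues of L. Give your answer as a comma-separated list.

Set up det(λI - L) = 0.
Cofactor expansion gives p(λ) = λ^3 - 14λ^2 + 57λ - 72.
Try λ = 3: p(3) = 0, so 3 is a root.
Factor out (λ - 3): p(λ) = (λ - 3)·(λ^2 - 11λ + 24).
The quadratic factors as (λ - 3)·(λ - 8).
Eigenvalues: 3, 3, 8.

3, 3, 8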